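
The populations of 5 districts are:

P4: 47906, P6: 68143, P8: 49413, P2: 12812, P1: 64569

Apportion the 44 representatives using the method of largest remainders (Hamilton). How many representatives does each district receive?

Total 242843; standard divisor 242843/44 ≈ 5519.159.
Standard quotas: P4 8.6799, P6 12.3466, P8 8.9530, P2 2.3214, P1 11.6991.
Lower quotas: P4 8, P6 12, P8 8, P2 2, P1 11 (sum 41, leaving 3 seats).
Remainders in descending order: P8 0.9530, P1 0.6991, P4 0.6799, P6 0.3466, P2 0.3214.
Largest remainders: P8, P1, P4 receive the extra seats.

P4 9; P6 12; P8 9; P2 2; P1 12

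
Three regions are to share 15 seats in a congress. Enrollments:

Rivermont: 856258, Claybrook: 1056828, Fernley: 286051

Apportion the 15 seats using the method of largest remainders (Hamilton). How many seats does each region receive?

The standard divisor is 2199137/15 ≈ 146609.133.
Standard quotas: Rivermont 5.8404, Claybrook 7.2085, Fernley 1.9511.
Lower quotas: Rivermont 5, Claybrook 7, Fernley 1 (sum 13, leaving 2 seats).
Remainders in descending order: Fernley 0.9511, Rivermont 0.8404, Claybrook 0.2085.
Largest remainders: Fernley, Rivermont receive the extra seats.

Rivermont: 6, Claybrook: 7, Fernley: 2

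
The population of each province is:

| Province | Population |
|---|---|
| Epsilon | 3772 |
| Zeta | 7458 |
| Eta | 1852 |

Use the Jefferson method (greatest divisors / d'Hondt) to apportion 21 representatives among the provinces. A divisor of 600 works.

With modified divisor 600: modified quotas Epsilon 6.287, Zeta 12.430, Eta 3.087.
Rounding down: Epsilon 6, Zeta 12, Eta 3 (total 21).

Epsilon=6, Zeta=12, Eta=3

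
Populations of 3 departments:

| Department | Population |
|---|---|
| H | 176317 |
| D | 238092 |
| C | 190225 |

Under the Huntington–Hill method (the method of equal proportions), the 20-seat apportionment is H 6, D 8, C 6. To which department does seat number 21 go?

Priority for the next seat is population ÷ (√(s·(s+1))).
Priorities: H 27206.304, D 28059.411, C 29352.355.
Highest priority: C.

C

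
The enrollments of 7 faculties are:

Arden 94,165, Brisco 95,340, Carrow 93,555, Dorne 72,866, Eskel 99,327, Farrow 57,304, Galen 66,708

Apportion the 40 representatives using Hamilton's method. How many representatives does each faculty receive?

Arden 6; Brisco 7; Carrow 6; Dorne 5; Eskel 7; Farrow 4; Galen 5

Total 579265; standard divisor 579265/40 ≈ 14481.625.
Standard quotas: Arden 6.5024, Brisco 6.5835, Carrow 6.4603, Dorne 5.0316, Eskel 6.8588, Farrow 3.9570, Galen 4.6064.
Lower quotas: Arden 6, Brisco 6, Carrow 6, Dorne 5, Eskel 6, Farrow 3, Galen 4 (sum 36, leaving 4 seats).
Remainders in descending order: Farrow 0.9570, Eskel 0.8588, Galen 0.6064, Brisco 0.5835, Arden 0.5024, Carrow 0.4603, Dorne 0.0316.
The surplus seats go to Farrow, Eskel, Galen, Brisco.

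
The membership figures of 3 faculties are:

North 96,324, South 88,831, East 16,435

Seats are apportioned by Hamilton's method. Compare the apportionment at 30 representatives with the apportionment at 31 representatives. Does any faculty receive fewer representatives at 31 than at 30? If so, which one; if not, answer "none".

East

At 30 seats: North 14, South 13, East 3.
At 31 seats: North 15, South 14, East 2.
East drops from 3 to 2.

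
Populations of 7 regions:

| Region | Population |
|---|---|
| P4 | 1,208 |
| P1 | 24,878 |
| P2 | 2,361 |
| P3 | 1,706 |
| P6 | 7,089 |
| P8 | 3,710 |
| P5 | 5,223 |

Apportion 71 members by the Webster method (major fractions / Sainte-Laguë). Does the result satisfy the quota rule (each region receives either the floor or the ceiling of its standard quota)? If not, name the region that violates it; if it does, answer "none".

P1

Standard quotas: P4 1.857, P1 38.253, P2 3.630, P3 2.623, P6 10.900, P8 5.705, P5 8.031.
Webster allocation: P4 2, P1 37, P2 4, P3 3, P6 11, P8 6, P5 8.
P1 has quota 38.253 (lower 38, upper 39) but receives 37 — outside the quota interval.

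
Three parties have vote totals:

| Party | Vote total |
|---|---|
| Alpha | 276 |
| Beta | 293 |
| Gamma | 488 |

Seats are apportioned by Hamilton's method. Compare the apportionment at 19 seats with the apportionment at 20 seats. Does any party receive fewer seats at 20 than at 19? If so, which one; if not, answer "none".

At 19 seats: Alpha 5, Beta 5, Gamma 9.
At 20 seats: Alpha 5, Beta 6, Gamma 9.
No party's allocation decreased.

none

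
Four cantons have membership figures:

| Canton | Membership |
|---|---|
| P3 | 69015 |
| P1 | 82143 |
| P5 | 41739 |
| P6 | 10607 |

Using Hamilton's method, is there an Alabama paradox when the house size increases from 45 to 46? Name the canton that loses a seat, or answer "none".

At 45 seats: P3 15, P1 18, P5 9, P6 3.
At 46 seats: P3 16, P1 19, P5 9, P6 2.
P6 drops from 3 to 2.

P6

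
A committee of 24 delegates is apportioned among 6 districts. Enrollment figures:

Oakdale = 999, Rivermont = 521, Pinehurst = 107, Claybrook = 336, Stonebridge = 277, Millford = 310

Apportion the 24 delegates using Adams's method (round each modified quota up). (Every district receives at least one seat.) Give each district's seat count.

Oakdale 9, Rivermont 5, Pinehurst 1, Claybrook 3, Stonebridge 3, Millford 3

Standard divisor 2550/24 ≈ 106.25; standard quotas: Oakdale 9.402, Rivermont 4.904, Pinehurst 1.007, Claybrook 3.162, Stonebridge 2.607, Millford 2.918.
Rounding up gives 10, 5, 2, 4, 3, 3 = 27 seats, so the divisor must be adjusted.
With modified divisor 120: modified quotas Oakdale 8.325, Rivermont 4.342, Pinehurst 0.892, Claybrook 2.800, Stonebridge 2.308, Millford 2.583.
Rounding up: Oakdale 9, Rivermont 5, Pinehurst 1, Claybrook 3, Stonebridge 3, Millford 3 (total 24).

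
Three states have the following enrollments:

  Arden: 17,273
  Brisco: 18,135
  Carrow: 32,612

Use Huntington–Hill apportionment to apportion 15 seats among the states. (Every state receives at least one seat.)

With divisor 4672: modified quotas Arden 3.697, Brisco 3.882, Carrow 6.980.
Geometric-mean thresholds: Arden √(3·4)=3.464, Brisco √(3·4)=3.464, Carrow √(6·7)=6.481.
Each quota rounded against its threshold gives Arden 4, Brisco 4, Carrow 7 (total 15).

Arden 4, Brisco 4, Carrow 7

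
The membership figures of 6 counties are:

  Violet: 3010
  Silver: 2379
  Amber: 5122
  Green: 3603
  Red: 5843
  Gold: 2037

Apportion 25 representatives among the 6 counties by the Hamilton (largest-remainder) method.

The standard divisor is 21994/25 ≈ 879.76.
Standard quotas: Violet 3.4214, Silver 2.7041, Amber 5.8220, Green 4.0954, Red 6.6416, Gold 2.3154.
Lower quotas: Violet 3, Silver 2, Amber 5, Green 4, Red 6, Gold 2 (sum 22, leaving 3 seats).
Remainders in descending order: Amber 0.8220, Silver 0.7041, Red 0.6416, Violet 0.4214, Gold 0.3154, Green 0.0954.
The surplus seats go to Amber, Silver, Red.

Violet 3; Silver 3; Amber 6; Green 4; Red 7; Gold 2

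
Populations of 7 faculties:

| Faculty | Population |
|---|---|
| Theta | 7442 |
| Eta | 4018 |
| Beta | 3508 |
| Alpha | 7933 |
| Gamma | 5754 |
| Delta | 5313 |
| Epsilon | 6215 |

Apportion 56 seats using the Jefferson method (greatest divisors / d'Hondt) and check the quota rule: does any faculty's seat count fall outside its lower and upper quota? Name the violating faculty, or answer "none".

Standard quotas: Theta 10.371, Eta 5.600, Beta 4.889, Alpha 11.056, Gamma 8.019, Delta 7.404, Epsilon 8.661.
Jefferson allocation: Theta 11, Eta 5, Beta 5, Alpha 11, Gamma 8, Delta 7, Epsilon 9.
Every allocation lies between the lower and upper quota.

none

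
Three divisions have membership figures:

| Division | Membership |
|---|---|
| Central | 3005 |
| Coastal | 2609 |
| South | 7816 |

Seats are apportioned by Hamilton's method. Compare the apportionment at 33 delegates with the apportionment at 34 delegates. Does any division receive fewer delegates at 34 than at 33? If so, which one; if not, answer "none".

Coastal

At 33 seats: Central 7, Coastal 7, South 19.
At 34 seats: Central 8, Coastal 6, South 20.
Coastal drops from 7 to 6.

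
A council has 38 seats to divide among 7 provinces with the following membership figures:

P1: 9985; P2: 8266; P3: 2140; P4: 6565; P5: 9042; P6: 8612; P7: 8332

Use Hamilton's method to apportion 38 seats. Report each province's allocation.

Total 52942; standard divisor 52942/38 ≈ 1393.211.
Standard quotas: P1 7.1669, P2 5.9331, P3 1.5360, P4 4.7121, P5 6.4900, P6 6.1814, P7 5.9804.
Lower quotas: P1 7, P2 5, P3 1, P4 4, P5 6, P6 6, P7 5 (sum 34, leaving 4 seats).
Remainders in descending order: P7 0.9804, P2 0.9331, P4 0.7121, P3 0.5360, P5 0.4900, P6 0.1814, P1 0.1669.
Largest remainders: P7, P2, P4, P3 receive the extra seats.

P1=7; P2=6; P3=2; P4=5; P5=6; P6=6; P7=6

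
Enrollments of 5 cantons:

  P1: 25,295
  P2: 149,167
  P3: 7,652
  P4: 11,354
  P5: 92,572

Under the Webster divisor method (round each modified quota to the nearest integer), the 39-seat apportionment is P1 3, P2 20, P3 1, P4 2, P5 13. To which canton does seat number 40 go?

P2

Priority for the next seat is population ÷ (current seats + 0.5).
Priorities: P1 7227.143, P2 7276.439, P3 5101.333, P4 4541.600, P5 6857.185.
Highest priority: P2.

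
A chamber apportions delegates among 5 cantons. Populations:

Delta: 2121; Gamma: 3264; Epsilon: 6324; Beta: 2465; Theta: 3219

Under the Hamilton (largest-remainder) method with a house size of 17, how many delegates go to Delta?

The standard divisor is 17393/17 ≈ 1023.118.
Standard quotas: Delta 2.0731, Gamma 3.1902, Epsilon 6.1811, Beta 2.4093, Theta 3.1463.
Lower quotas: Delta 2, Gamma 3, Epsilon 6, Beta 2, Theta 3 (sum 16, leaving 1 seat).
Remainders in descending order: Beta 0.4093, Gamma 0.1902, Epsilon 0.1811, Theta 0.1463, Delta 0.0731.
The surplus seat goes to Beta.
Delta receives 2.

2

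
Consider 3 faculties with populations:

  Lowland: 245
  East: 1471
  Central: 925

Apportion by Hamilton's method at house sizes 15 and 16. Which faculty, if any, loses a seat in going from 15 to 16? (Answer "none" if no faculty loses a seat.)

Lowland

At 15 seats: Lowland 2, East 8, Central 5.
At 16 seats: Lowland 1, East 9, Central 6.
Lowland drops from 2 to 1.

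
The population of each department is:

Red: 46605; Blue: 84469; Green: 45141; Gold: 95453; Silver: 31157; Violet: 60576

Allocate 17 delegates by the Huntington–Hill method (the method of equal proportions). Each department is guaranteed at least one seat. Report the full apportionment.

With divisor 21688: modified quotas Red 2.149, Blue 3.895, Green 2.081, Gold 4.401, Silver 1.437, Violet 2.793.
Geometric-mean thresholds: Red √(2·3)=2.449, Blue √(3·4)=3.464, Green √(2·3)=2.449, Gold √(4·5)=4.472, Silver √(1·2)=1.414, Violet √(2·3)=2.449.
Each quota rounded against its threshold gives Red 2, Blue 4, Green 2, Gold 4, Silver 2, Violet 3 (total 17).

Red 2, Blue 4, Green 2, Gold 4, Silver 2, Violet 3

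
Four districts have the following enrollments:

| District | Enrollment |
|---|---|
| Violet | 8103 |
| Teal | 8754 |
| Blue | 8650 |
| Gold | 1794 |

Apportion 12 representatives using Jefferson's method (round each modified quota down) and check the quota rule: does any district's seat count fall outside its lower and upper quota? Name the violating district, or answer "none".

none

Standard quotas: Violet 3.562, Teal 3.848, Blue 3.802, Gold 0.789.
Jefferson allocation: Violet 4, Teal 4, Blue 4, Gold 0.
Every allocation lies between the lower and upper quota.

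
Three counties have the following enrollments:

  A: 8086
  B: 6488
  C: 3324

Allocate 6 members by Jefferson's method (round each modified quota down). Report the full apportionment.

A: 3, B: 2, C: 1

Standard divisor 17898/6 ≈ 2983; standard quotas: A 2.711, B 2.175, C 1.114.
Rounding down gives 2, 2, 1 = 5 seats, so the divisor must be adjusted.
With modified divisor 2400: modified quotas A 3.369, B 2.703, C 1.385.
Rounding down: A 3, B 2, C 1 (total 6).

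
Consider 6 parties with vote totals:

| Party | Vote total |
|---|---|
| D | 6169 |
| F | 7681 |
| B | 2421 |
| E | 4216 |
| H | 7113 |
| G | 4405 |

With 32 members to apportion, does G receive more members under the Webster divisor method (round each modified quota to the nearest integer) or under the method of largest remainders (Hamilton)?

Webster

Webster: D 6, F 8, B 2, E 4, H 7, G 5.
Hamilton: D 6, F 8, B 3, E 4, H 7, G 4.
G gets 5 under Webster and 4 under Hamilton.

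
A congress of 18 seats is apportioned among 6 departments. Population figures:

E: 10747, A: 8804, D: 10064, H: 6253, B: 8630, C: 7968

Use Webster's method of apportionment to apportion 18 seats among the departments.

E: 4, A: 3, D: 3, H: 2, B: 3, C: 3

Standard divisor 52466/18 ≈ 2914.778; standard quotas: E 3.687, A 3.020, D 3.453, H 2.145, B 2.961, C 2.734.
Rounding to the nearest integer gives E 4, A 3, D 3, H 2, B 3, C 3 — total 18, matching the house size, so no adjustment is needed.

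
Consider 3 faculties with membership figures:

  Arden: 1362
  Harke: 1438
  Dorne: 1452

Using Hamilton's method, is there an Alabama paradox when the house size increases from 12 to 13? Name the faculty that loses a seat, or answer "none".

none

At 12 seats: Arden 4, Harke 4, Dorne 4.
At 13 seats: Arden 4, Harke 4, Dorne 5.
No faculty's allocation decreased.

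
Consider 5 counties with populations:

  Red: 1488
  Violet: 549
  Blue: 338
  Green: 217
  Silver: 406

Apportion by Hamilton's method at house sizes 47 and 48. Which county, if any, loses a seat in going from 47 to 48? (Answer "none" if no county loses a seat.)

Green

At 47 seats: Red 23, Violet 9, Blue 5, Green 4, Silver 6.
At 48 seats: Red 24, Violet 9, Blue 5, Green 3, Silver 7.
Green drops from 4 to 3.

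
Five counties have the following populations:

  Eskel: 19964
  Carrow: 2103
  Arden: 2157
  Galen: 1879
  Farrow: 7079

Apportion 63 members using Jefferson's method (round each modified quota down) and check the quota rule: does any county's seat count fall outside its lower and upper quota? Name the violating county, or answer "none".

Eskel

Standard quotas: Eskel 37.904, Carrow 3.993, Arden 4.095, Galen 3.568, Farrow 13.440.
Jefferson allocation: Eskel 39, Carrow 4, Arden 4, Galen 3, Farrow 13.
Eskel has quota 37.904 (lower 37, upper 38) but receives 39 — outside the quota interval.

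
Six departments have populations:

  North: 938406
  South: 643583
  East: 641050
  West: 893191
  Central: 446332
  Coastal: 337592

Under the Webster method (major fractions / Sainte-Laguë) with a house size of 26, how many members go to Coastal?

Standard divisor 3900154/26 ≈ 150005.923; standard quotas: North 6.256, South 4.290, East 4.273, West 5.954, Central 2.975, Coastal 2.251.
Rounding to the nearest integer gives 6, 4, 4, 6, 3, 2 = 25 seats, so the divisor must be adjusted.
With modified divisor 143700: modified quotas North 6.530, South 4.479, East 4.461, West 6.216, Central 3.106, Coastal 2.349.
Rounding to the nearest integer: North 7, South 4, East 4, West 6, Central 3, Coastal 2 (total 26).
Coastal receives 2.

2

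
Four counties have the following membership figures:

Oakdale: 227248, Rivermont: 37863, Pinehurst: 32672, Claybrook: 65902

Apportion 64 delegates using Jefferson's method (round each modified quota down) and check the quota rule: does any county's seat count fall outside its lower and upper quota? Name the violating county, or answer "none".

Standard quotas: Oakdale 39.990, Rivermont 6.663, Pinehurst 5.750, Claybrook 11.597.
Jefferson allocation: Oakdale 41, Rivermont 6, Pinehurst 5, Claybrook 12.
Oakdale has quota 39.990 (lower 39, upper 40) but receives 41 — outside the quota interval.

Oakdale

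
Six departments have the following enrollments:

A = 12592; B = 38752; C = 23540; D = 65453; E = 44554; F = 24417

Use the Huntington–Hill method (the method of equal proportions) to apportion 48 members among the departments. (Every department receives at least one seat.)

A: 3, B: 9, C: 5, D: 15, E: 10, F: 6

With divisor 4378: modified quotas A 2.876, B 8.852, C 5.377, D 14.950, E 10.177, F 5.577.
Geometric-mean thresholds: A √(2·3)=2.449, B √(8·9)=8.485, C √(5·6)=5.477, D √(14·15)=14.491, E √(10·11)=10.488, F √(5·6)=5.477.
Each quota rounded against its threshold gives A 3, B 9, C 5, D 15, E 10, F 6 (total 48).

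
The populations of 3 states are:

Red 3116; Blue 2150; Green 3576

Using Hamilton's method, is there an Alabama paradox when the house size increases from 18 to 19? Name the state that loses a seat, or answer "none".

Blue

At 18 seats: Red 6, Blue 5, Green 7.
At 19 seats: Red 7, Blue 4, Green 8.
Blue drops from 5 to 4.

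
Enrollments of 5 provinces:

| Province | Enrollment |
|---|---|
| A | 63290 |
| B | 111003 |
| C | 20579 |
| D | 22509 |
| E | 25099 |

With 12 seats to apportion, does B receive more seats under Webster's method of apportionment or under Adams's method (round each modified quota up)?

Webster

Webster: A 3, B 6, C 1, D 1, E 1.
Adams: A 3, B 5, C 1, D 1, E 2.
B gets 6 under Webster and 5 under Adams.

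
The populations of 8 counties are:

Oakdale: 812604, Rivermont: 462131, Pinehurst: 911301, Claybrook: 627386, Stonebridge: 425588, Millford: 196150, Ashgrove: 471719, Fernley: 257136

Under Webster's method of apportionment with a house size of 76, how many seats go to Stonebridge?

Standard divisor 4164015/76 ≈ 54789.671; standard quotas: Oakdale 14.831, Rivermont 8.435, Pinehurst 16.633, Claybrook 11.451, Stonebridge 7.768, Millford 3.580, Ashgrove 8.610, Fernley 4.693.
Rounding to the nearest integer gives 15, 8, 17, 11, 8, 4, 9, 5 = 77 seats, so the divisor must be adjusted.
With modified divisor 55360: modified quotas Oakdale 14.679, Rivermont 8.348, Pinehurst 16.461, Claybrook 11.333, Stonebridge 7.688, Millford 3.543, Ashgrove 8.521, Fernley 4.645.
Rounding to the nearest integer: Oakdale 15, Rivermont 8, Pinehurst 16, Claybrook 11, Stonebridge 8, Millford 4, Ashgrove 9, Fernley 5 (total 76).
Stonebridge receives 8.

8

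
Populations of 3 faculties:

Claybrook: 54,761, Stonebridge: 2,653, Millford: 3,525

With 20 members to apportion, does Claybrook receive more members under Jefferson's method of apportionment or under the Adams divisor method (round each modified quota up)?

Jefferson: Claybrook 19, Stonebridge 0, Millford 1.
Adams: Claybrook 17, Stonebridge 1, Millford 2.
Claybrook gets 19 under Jefferson and 17 under Adams.

Jefferson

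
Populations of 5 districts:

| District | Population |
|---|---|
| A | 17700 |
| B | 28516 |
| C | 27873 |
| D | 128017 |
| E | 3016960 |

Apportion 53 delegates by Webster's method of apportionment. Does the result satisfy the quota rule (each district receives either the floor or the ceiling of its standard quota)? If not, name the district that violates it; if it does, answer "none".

E

Standard quotas: A 0.291, B 0.469, C 0.459, D 2.108, E 49.672.
Webster allocation: A 0, B 0, C 0, D 2, E 51.
E has quota 49.672 (lower 49, upper 50) but receives 51 — outside the quota interval.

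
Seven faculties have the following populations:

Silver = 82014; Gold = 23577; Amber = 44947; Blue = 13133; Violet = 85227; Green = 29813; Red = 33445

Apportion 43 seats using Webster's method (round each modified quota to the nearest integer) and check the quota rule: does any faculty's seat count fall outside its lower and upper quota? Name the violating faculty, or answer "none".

Standard quotas: Silver 11.298, Gold 3.248, Amber 6.192, Blue 1.809, Violet 11.740, Green 4.107, Red 4.607.
Webster allocation: Silver 11, Gold 3, Amber 6, Blue 2, Violet 12, Green 4, Red 5.
Every allocation lies between the lower and upper quota.

none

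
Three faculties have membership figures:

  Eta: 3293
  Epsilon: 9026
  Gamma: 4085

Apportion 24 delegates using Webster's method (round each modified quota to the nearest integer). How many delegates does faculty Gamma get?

6

Standard divisor 16404/24 ≈ 683.5; standard quotas: Eta 4.818, Epsilon 13.206, Gamma 5.977.
Rounding to the nearest integer gives Eta 5, Epsilon 13, Gamma 6 — total 24, matching the house size, so no adjustment is needed.
Gamma receives 6.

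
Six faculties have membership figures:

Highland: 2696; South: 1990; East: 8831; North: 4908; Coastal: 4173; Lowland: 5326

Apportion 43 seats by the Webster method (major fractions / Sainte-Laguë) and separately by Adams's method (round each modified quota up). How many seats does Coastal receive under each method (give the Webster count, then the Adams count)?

Webster: Highland 4, South 3, East 14, North 8, Coastal 6, Lowland 8.
Adams: Highland 4, South 3, East 13, North 8, Coastal 7, Lowland 8.
Coastal gets 6 under Webster and 7 under Adams.

6 and 7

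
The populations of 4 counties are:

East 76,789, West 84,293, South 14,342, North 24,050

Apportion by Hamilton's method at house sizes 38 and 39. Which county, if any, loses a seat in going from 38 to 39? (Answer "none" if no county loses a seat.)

none

At 38 seats: East 15, West 16, South 3, North 4.
At 39 seats: East 15, West 16, South 3, North 5.
No county's allocation decreased.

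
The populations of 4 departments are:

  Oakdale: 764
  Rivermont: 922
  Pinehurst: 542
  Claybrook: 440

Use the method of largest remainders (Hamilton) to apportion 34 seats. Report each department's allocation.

Standard divisor: 2668 ÷ 34 ≈ 78.471.
Standard quotas: Oakdale 9.736, Rivermont 11.750, Pinehurst 6.907, Claybrook 5.607.
Lower quotas: Oakdale 9, Rivermont 11, Pinehurst 6, Claybrook 5 (sum 31, leaving 3 seats).
Remainders in descending order: Pinehurst 0.907, Rivermont 0.750, Oakdale 0.736, Claybrook 0.607.
The surplus seats go to Pinehurst, Rivermont, Oakdale.

Oakdale=10, Rivermont=12, Pinehurst=7, Claybrook=5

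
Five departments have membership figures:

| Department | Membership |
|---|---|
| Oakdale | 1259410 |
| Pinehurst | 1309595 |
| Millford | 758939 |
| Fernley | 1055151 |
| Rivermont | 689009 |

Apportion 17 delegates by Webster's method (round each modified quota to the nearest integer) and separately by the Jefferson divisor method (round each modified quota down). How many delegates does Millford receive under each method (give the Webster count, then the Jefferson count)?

3 and 2

Webster: Oakdale 4, Pinehurst 4, Millford 3, Fernley 4, Rivermont 2.
Jefferson: Oakdale 4, Pinehurst 5, Millford 2, Fernley 4, Rivermont 2.
Millford gets 3 under Webster and 2 under Jefferson.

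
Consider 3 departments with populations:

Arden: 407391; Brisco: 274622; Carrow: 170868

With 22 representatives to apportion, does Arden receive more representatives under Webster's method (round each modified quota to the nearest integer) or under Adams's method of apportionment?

Webster

Webster: Arden 11, Brisco 7, Carrow 4.
Adams: Arden 10, Brisco 7, Carrow 5.
Arden gets 11 under Webster and 10 under Adams.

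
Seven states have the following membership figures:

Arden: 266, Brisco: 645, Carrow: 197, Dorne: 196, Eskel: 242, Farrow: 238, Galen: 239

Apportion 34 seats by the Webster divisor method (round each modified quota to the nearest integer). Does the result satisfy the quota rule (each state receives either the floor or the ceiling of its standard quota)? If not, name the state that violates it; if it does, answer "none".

none

Standard quotas: Arden 4.471, Brisco 10.840, Carrow 3.311, Dorne 3.294, Eskel 4.067, Farrow 4.000, Galen 4.017.
Webster allocation: Arden 5, Brisco 11, Carrow 3, Dorne 3, Eskel 4, Farrow 4, Galen 4.
Every allocation lies between the lower and upper quota.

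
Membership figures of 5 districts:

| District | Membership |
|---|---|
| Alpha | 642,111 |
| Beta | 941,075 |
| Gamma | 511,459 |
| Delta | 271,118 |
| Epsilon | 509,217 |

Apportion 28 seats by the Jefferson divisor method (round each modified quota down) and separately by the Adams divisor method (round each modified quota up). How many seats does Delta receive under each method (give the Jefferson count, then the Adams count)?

2 and 3

Jefferson: Alpha 6, Beta 10, Gamma 5, Delta 2, Epsilon 5.
Adams: Alpha 6, Beta 9, Gamma 5, Delta 3, Epsilon 5.
Delta gets 2 under Jefferson and 3 under Adams.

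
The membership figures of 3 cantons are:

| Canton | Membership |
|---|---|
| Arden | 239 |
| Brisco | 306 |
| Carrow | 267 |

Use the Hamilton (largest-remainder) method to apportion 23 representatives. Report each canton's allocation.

Standard divisor: 812 ÷ 23 ≈ 35.304.
Standard quotas: Arden 6.770, Brisco 8.667, Carrow 7.563.
Lower quotas: Arden 6, Brisco 8, Carrow 7 (sum 21, leaving 2 seats).
Remainders in descending order: Arden 0.770, Brisco 0.667, Carrow 0.563.
The surplus seats go to Arden, Brisco.

Arden 7; Brisco 9; Carrow 7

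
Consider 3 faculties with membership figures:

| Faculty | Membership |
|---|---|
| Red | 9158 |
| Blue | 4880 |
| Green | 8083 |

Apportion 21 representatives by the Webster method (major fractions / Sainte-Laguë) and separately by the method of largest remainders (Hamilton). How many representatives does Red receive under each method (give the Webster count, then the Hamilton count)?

Webster: Red 8, Blue 5, Green 8.
Hamilton: Red 9, Blue 4, Green 8.
Red gets 8 under Webster and 9 under Hamilton.

8 and 9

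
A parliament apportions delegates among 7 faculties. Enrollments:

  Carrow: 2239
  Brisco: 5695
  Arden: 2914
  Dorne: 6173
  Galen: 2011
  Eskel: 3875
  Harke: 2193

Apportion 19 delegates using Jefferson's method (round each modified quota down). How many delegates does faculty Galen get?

1

Standard divisor 25100/19 ≈ 1321.053; standard quotas: Carrow 1.695, Brisco 4.311, Arden 2.206, Dorne 4.673, Galen 1.522, Eskel 2.933, Harke 1.660.
Rounding down gives 1, 4, 2, 4, 1, 2, 1 = 15 seats, so the divisor must be adjusted.
With modified divisor 1108: modified quotas Carrow 2.021, Brisco 5.140, Arden 2.630, Dorne 5.571, Galen 1.815, Eskel 3.497, Harke 1.979.
Rounding down: Carrow 2, Brisco 5, Arden 2, Dorne 5, Galen 1, Eskel 3, Harke 1 (total 19).
Galen receives 1.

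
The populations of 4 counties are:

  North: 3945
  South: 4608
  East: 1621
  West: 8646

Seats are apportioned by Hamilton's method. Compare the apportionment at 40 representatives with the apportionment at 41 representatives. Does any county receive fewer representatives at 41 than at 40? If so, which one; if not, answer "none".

East

At 40 seats: North 8, South 10, East 4, West 18.
At 41 seats: North 9, South 10, East 3, West 19.
East drops from 4 to 3.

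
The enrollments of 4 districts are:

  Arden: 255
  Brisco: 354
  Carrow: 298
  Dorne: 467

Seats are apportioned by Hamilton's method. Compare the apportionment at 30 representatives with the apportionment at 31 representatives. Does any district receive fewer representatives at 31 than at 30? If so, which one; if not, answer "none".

At 30 seats: Arden 6, Brisco 8, Carrow 6, Dorne 10.
At 31 seats: Arden 6, Brisco 8, Carrow 7, Dorne 10.
No district's allocation decreased.

none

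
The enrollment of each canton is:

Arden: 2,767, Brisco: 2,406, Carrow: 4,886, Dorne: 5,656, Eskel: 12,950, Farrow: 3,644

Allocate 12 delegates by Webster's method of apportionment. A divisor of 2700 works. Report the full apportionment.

With modified divisor 2700: modified quotas Arden 1.025, Brisco 0.891, Carrow 1.810, Dorne 2.095, Eskel 4.796, Farrow 1.350.
Rounding to the nearest integer: Arden 1, Brisco 1, Carrow 2, Dorne 2, Eskel 5, Farrow 1 (total 12).

Arden 1; Brisco 1; Carrow 2; Dorne 2; Eskel 5; Farrow 1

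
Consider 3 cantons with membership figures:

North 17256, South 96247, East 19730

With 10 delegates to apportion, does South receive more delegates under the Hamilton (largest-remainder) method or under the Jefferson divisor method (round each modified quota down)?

Jefferson

Hamilton: North 1, South 7, East 2.
Jefferson: North 1, South 8, East 1.
South gets 7 under Hamilton and 8 under Jefferson.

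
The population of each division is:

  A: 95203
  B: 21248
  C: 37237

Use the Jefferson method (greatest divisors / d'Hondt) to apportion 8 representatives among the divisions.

Standard divisor 153688/8 ≈ 19211; standard quotas: A 4.956, B 1.106, C 1.938.
Rounding down gives 4, 1, 1 = 6 seats, so the divisor must be adjusted.
With modified divisor 17200: modified quotas A 5.535, B 1.235, C 2.165.
Rounding down: A 5, B 1, C 2 (total 8).

A 5, B 1, C 2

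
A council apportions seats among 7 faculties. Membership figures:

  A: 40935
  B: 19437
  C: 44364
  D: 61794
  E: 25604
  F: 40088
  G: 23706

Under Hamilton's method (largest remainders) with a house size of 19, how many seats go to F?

3

The standard divisor is 255928/19 ≈ 13469.895.
Standard quotas: A 3.0390, B 1.4430, C 3.2936, D 4.5876, E 1.9008, F 2.9761, G 1.7599.
Lower quotas: A 3, B 1, C 3, D 4, E 1, F 2, G 1 (sum 15, leaving 4 seats).
Remainders in descending order: F 0.9761, E 0.9008, G 0.7599, D 0.5876, B 0.4430, C 0.2936, A 0.0390.
Largest remainders: F, E, G, D receive the extra seats.
F receives 3.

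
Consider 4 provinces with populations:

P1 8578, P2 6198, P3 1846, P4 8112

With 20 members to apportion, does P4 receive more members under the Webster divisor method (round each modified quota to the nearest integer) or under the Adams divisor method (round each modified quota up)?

Webster: P1 7, P2 5, P3 1, P4 7.
Adams: P1 7, P2 5, P3 2, P4 6.
P4 gets 7 under Webster and 6 under Adams.

Webster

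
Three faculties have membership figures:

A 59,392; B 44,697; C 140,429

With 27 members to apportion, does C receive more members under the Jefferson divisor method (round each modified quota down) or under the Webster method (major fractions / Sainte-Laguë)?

Jefferson

Jefferson: A 6, B 5, C 16.
Webster: A 7, B 5, C 15.
C gets 16 under Jefferson and 15 under Webster.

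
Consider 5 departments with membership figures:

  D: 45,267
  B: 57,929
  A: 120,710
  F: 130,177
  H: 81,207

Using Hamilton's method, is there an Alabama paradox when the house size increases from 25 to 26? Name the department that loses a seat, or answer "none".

At 25 seats: D 3, B 3, A 7, F 7, H 5.
At 26 seats: D 3, B 3, A 7, F 8, H 5.
No department's allocation decreased.

none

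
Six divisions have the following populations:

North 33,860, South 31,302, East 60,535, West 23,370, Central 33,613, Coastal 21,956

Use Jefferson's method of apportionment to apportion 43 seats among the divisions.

North 7, South 7, East 13, West 5, Central 7, Coastal 4

Standard divisor 204636/43 ≈ 4758.977; standard quotas: North 7.115, South 6.577, East 12.720, West 4.911, Central 7.063, Coastal 4.614.
Rounding down gives 7, 6, 12, 4, 7, 4 = 40 seats, so the divisor must be adjusted.
With modified divisor 4430: modified quotas North 7.643, South 7.066, East 13.665, West 5.275, Central 7.588, Coastal 4.956.
Rounding down: North 7, South 7, East 13, West 5, Central 7, Coastal 4 (total 43).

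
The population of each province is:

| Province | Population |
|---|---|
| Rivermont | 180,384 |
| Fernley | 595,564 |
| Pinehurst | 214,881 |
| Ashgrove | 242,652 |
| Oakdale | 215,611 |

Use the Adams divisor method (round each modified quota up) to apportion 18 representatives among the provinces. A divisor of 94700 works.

With modified divisor 94700: modified quotas Rivermont 1.905, Fernley 6.289, Pinehurst 2.269, Ashgrove 2.562, Oakdale 2.277.
Rounding up: Rivermont 2, Fernley 7, Pinehurst 3, Ashgrove 3, Oakdale 3 (total 18).

Rivermont=2; Fernley=7; Pinehurst=3; Ashgrove=3; Oakdale=3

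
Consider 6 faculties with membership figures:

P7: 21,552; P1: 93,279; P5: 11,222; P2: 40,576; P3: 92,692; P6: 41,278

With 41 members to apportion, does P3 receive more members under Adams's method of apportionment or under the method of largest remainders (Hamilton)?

Hamilton

Adams: P7 3, P1 12, P5 2, P2 6, P3 12, P6 6.
Hamilton: P7 3, P1 13, P5 1, P2 5, P3 13, P6 6.
P3 gets 12 under Adams and 13 under Hamilton.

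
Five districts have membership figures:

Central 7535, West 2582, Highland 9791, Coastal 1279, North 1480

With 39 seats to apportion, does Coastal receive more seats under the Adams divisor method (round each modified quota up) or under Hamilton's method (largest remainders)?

Adams

Adams: Central 12, West 5, Highland 16, Coastal 3, North 3.
Hamilton: Central 13, West 4, Highland 17, Coastal 2, North 3.
Coastal gets 3 under Adams and 2 under Hamilton.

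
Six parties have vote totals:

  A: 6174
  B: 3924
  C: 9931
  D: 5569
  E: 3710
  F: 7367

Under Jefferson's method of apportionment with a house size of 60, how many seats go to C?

17

Standard divisor 36675/60 ≈ 611.25; standard quotas: A 10.101, B 6.420, C 16.247, D 9.111, E 6.070, F 12.052.
Rounding down gives 10, 6, 16, 9, 6, 12 = 59 seats, so the divisor must be adjusted.
With modified divisor 580: modified quotas A 10.645, B 6.766, C 17.122, D 9.602, E 6.397, F 12.702.
Rounding down: A 10, B 6, C 17, D 9, E 6, F 12 (total 60).
C receives 17.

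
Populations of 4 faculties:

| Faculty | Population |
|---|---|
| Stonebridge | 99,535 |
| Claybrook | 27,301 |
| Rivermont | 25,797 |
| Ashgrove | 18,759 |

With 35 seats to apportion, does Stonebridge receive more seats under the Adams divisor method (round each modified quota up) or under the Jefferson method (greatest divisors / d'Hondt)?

Adams: Stonebridge 20, Claybrook 6, Rivermont 5, Ashgrove 4.
Jefferson: Stonebridge 21, Claybrook 5, Rivermont 5, Ashgrove 4.
Stonebridge gets 20 under Adams and 21 under Jefferson.

Jefferson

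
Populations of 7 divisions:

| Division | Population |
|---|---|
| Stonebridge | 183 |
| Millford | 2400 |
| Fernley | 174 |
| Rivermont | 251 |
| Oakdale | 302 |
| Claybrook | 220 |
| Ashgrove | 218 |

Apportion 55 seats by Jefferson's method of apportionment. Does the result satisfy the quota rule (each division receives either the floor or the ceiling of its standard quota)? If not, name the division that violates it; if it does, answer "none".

Standard quotas: Stonebridge 2.685, Millford 35.219, Fernley 2.553, Rivermont 3.683, Oakdale 4.432, Claybrook 3.228, Ashgrove 3.199.
Jefferson allocation: Stonebridge 2, Millford 38, Fernley 2, Rivermont 3, Oakdale 4, Claybrook 3, Ashgrove 3.
Millford has quota 35.219 (lower 35, upper 36) but receives 38 — outside the quota interval.

Millford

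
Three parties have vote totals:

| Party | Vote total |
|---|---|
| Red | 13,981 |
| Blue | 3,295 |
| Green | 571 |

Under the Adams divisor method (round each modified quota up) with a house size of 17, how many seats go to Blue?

3

Standard divisor 17847/17 ≈ 1049.824; standard quotas: Red 13.317, Blue 3.139, Green 0.544.
Rounding up gives 14, 4, 1 = 19 seats, so the divisor must be adjusted.
With modified divisor 1130: modified quotas Red 12.373, Blue 2.916, Green 0.505.
Rounding up: Red 13, Blue 3, Green 1 (total 17).
Blue receives 3.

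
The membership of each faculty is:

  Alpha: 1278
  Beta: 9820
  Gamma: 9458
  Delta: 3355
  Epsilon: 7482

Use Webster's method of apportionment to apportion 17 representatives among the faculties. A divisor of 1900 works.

With modified divisor 1900: modified quotas Alpha 0.673, Beta 5.168, Gamma 4.978, Delta 1.766, Epsilon 3.938.
Rounding to the nearest integer: Alpha 1, Beta 5, Gamma 5, Delta 2, Epsilon 4 (total 17).

Alpha 1; Beta 5; Gamma 5; Delta 2; Epsilon 4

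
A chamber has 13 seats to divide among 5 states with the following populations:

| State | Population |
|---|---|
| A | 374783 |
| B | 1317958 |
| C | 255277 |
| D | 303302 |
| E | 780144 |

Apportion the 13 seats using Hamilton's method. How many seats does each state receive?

Standard divisor: 3031464 ÷ 13 ≈ 233189.538.
Standard quotas: A 1.6072, B 5.6519, C 1.0947, D 1.3007, E 3.3455.
Lower quotas: A 1, B 5, C 1, D 1, E 3 (sum 11, leaving 2 seats).
Remainders in descending order: B 0.6519, A 0.6072, E 0.3455, D 0.3007, C 0.0947.
Largest remainders: B, A receive the extra seats.

A: 2, B: 6, C: 1, D: 1, E: 3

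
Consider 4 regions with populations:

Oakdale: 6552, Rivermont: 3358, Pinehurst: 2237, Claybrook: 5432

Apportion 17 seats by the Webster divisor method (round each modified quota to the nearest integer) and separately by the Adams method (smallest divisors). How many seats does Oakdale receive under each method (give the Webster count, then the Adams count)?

7 and 6

Webster: Oakdale 7, Rivermont 3, Pinehurst 2, Claybrook 5.
Adams: Oakdale 6, Rivermont 4, Pinehurst 2, Claybrook 5.
Oakdale gets 7 under Webster and 6 under Adams.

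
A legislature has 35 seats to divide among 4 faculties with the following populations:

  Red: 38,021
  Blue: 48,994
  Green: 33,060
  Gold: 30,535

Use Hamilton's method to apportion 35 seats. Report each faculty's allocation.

Total 150610; standard divisor 150610/35 ≈ 4303.143.
Standard quotas: Red 8.8356, Blue 11.3856, Green 7.6828, Gold 7.0960.
Lower quotas: Red 8, Blue 11, Green 7, Gold 7 (sum 33, leaving 2 seats).
Remainders in descending order: Red 0.8356, Green 0.6828, Blue 0.3856, Gold 0.0960.
Largest remainders: Red, Green receive the extra seats.

Red=9, Blue=11, Green=8, Gold=7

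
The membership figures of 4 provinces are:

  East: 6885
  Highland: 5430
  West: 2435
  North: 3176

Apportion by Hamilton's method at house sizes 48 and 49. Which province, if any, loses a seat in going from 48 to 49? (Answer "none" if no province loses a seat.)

At 48 seats: East 18, Highland 15, West 7, North 8.
At 49 seats: East 19, Highland 15, West 6, North 9.
West drops from 7 to 6.

West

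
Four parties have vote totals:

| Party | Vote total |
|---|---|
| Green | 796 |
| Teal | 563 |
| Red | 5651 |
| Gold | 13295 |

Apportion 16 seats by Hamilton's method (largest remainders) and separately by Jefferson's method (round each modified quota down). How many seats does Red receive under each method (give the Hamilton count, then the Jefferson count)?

4 and 5

Hamilton: Green 1, Teal 0, Red 4, Gold 11.
Jefferson: Green 0, Teal 0, Red 5, Gold 11.
Red gets 4 under Hamilton and 5 under Jefferson.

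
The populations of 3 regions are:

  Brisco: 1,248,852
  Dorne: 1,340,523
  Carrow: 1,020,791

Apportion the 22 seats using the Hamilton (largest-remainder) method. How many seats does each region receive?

Brisco 8, Dorne 8, Carrow 6

Total 3610166; standard divisor 3610166/22 ≈ 164098.455.
Standard quotas: Brisco 7.6104, Dorne 8.1690, Carrow 6.2206.
Lower quotas: Brisco 7, Dorne 8, Carrow 6 (sum 21, leaving 1 seat).
Remainders in descending order: Brisco 0.6104, Carrow 0.2206, Dorne 0.1690.
Largest remainder: Brisco receives the extra seat.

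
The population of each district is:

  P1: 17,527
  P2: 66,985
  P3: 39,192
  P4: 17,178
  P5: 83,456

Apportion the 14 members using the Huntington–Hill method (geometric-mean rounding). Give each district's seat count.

P1: 1; P2: 4; P3: 3; P4: 1; P5: 5

With divisor 15618: modified quotas P1 1.122, P2 4.289, P3 2.509, P4 1.100, P5 5.344.
Geometric-mean thresholds: P1 √(1·2)=1.414, P2 √(4·5)=4.472, P3 √(2·3)=2.449, P4 √(1·2)=1.414, P5 √(5·6)=5.477.
Each quota rounded against its threshold gives P1 1, P2 4, P3 3, P4 1, P5 5 (total 14).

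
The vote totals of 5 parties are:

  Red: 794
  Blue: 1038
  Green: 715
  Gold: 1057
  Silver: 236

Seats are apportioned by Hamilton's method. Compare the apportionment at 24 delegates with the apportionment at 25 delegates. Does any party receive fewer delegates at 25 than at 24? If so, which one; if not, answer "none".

none

At 24 seats: Red 5, Blue 7, Green 4, Gold 7, Silver 1.
At 25 seats: Red 5, Blue 7, Green 5, Gold 7, Silver 1.
No party's allocation decreased.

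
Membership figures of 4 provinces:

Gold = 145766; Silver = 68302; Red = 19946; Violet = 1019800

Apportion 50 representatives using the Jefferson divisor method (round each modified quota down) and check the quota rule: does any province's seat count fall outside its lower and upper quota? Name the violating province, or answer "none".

Violet

Standard quotas: Gold 5.813, Silver 2.724, Red 0.795, Violet 40.668.
Jefferson allocation: Gold 6, Silver 2, Red 0, Violet 42.
Violet has quota 40.668 (lower 40, upper 41) but receives 42 — outside the quota interval.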